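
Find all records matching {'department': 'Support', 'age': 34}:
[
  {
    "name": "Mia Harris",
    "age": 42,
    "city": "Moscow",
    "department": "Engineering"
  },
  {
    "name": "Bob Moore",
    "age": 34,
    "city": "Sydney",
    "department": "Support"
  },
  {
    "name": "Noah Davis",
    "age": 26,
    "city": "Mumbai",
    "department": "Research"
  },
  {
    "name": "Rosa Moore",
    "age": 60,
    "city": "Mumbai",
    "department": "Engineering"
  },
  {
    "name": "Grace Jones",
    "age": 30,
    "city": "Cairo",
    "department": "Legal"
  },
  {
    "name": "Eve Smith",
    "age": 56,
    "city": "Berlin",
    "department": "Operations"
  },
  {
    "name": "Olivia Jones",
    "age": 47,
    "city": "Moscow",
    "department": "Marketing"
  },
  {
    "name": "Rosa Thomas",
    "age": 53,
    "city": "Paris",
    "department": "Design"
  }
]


Search criteria: {'department': 'Support', 'age': 34}

Checking 8 records:
  Mia Harris: {department: Engineering, age: 42}
  Bob Moore: {department: Support, age: 34} <-- MATCH
  Noah Davis: {department: Research, age: 26}
  Rosa Moore: {department: Engineering, age: 60}
  Grace Jones: {department: Legal, age: 30}
  Eve Smith: {department: Operations, age: 56}
  Olivia Jones: {department: Marketing, age: 47}
  Rosa Thomas: {department: Design, age: 53}

Matches: ["Bob Moore"]

["Bob Moore"]


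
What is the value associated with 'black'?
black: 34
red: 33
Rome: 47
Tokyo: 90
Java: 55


Looking up key 'black'
Value: 34

34


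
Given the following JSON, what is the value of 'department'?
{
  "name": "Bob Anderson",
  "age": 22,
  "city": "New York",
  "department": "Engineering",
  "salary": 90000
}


Looking up field 'department'
Value: Engineering

Engineering


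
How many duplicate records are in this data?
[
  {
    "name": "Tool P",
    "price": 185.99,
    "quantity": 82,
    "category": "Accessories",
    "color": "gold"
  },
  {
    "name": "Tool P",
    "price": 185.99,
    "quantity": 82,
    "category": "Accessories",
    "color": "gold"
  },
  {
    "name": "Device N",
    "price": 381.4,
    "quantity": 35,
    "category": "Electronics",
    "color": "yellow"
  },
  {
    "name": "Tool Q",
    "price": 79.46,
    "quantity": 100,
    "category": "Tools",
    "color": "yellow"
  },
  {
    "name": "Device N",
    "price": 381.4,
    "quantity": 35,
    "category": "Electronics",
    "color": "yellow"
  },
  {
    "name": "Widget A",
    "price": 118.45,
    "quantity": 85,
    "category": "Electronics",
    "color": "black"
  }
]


Checking 6 records for duplicates:

  Row 1: Tool P ($185.99, qty 82)
  Row 2: Tool P ($185.99, qty 82) <-- DUPLICATE
  Row 3: Device N ($381.4, qty 35)
  Row 4: Tool Q ($79.46, qty 100)
  Row 5: Device N ($381.4, qty 35) <-- DUPLICATE
  Row 6: Widget A ($118.45, qty 85)

Duplicates found: 2
Unique records: 4

2 duplicates, 4 unique


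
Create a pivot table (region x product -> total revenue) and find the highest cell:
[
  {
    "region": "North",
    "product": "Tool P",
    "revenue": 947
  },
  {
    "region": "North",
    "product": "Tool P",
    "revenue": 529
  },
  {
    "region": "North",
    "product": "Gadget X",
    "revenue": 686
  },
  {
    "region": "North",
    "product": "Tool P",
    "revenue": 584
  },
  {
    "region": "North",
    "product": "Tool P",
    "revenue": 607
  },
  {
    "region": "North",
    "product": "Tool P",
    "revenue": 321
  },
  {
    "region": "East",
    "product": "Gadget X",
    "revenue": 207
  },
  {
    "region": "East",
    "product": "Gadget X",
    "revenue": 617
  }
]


Pivot: region (rows) x product (columns) -> total revenue

     Gadget X      Tool P      
East           824             0  
North          686          2988  

Highest: North / Tool P = $2988

North / Tool P = $2988


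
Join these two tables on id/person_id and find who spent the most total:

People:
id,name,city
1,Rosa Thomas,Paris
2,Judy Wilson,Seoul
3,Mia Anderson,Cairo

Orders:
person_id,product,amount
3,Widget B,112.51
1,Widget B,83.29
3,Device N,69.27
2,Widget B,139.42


Join on: people.id = orders.person_id

Joined rows:
  Mia Anderson (Cairo) bought Widget B for $112.51
  Rosa Thomas (Paris) bought Widget B for $83.29
  Mia Anderson (Cairo) bought Device N for $69.27
  Judy Wilson (Seoul) bought Widget B for $139.42

Total per person:
  Mia Anderson: $181.78
  Judy Wilson: $139.42
  Rosa Thomas: $83.29

Top spender: Mia Anderson ($181.78)

Mia Anderson ($181.78)


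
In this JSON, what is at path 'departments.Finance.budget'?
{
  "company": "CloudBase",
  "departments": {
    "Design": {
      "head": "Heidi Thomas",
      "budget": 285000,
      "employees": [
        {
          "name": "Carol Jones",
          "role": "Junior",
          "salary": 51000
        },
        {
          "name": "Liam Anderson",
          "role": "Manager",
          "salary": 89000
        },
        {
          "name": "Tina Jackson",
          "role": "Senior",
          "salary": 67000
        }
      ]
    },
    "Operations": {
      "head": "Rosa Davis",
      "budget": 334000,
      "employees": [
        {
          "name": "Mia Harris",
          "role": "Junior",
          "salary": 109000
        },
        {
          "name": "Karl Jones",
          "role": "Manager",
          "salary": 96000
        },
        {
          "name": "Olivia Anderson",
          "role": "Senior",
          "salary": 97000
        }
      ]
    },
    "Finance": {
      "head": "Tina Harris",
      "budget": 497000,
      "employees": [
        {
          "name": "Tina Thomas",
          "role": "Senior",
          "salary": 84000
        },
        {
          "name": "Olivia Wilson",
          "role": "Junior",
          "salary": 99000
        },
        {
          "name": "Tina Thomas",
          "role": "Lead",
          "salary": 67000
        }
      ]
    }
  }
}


Path: departments.Finance.budget

Navigate:
  -> departments
  -> Finance
  -> budget = 497000

497000


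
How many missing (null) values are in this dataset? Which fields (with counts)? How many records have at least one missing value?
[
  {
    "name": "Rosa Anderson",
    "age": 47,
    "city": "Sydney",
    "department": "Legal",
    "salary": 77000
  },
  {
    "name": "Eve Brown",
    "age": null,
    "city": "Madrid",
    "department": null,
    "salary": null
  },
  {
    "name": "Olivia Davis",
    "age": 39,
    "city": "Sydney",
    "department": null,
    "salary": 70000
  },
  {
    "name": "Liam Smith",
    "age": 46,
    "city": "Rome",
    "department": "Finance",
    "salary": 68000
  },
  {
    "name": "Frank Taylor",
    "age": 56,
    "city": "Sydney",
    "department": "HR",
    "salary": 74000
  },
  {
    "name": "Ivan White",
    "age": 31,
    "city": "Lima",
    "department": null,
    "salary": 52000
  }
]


Checking for missing (null) values in 6 records:

  Rosa Anderson: complete
  Eve Brown: age, department, salary
  Olivia Davis: department
  Liam Smith: complete
  Frank Taylor: complete
  Ivan White: department

Per field:
  name: 0 missing
  age: 1 missing
  city: 0 missing
  department: 3 missing
  salary: 1 missing

Total missing values: 5
Records with any missing: 3

5 missing values (age: 1, department: 3, salary: 1); 3 incomplete records


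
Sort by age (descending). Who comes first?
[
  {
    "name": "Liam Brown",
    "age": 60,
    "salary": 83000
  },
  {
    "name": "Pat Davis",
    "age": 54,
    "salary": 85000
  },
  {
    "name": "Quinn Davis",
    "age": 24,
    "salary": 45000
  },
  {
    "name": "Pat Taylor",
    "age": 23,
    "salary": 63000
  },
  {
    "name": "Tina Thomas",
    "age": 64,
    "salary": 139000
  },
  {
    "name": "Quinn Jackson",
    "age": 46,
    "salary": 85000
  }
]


Sort by: age (descending)

Sorted order:
  1. Tina Thomas (age = 64)
  2. Liam Brown (age = 60)
  3. Pat Davis (age = 54)
  4. Quinn Jackson (age = 46)
  5. Quinn Davis (age = 24)
  6. Pat Taylor (age = 23)

First: Tina Thomas

Tina Thomas


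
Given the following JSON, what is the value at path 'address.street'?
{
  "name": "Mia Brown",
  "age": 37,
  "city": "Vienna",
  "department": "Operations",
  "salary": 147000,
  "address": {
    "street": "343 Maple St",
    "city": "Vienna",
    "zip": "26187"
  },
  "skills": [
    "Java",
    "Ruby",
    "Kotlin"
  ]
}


Query: address.street
Path: address -> street
Value: 343 Maple St

343 Maple St


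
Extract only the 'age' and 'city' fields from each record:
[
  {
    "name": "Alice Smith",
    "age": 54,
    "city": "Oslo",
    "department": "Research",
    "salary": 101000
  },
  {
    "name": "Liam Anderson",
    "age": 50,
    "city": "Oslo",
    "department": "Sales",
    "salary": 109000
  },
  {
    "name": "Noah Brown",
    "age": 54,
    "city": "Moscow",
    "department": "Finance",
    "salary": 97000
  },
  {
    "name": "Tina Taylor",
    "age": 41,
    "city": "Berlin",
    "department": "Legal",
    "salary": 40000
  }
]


Original: 4 records with fields: name, age, city, department, salary
Keep: ['age', 'city']
Drop: ['name', 'department', 'salary']
Result: 4 records, 2 fields each

[
  {
    "age": 54,
    "city": "Oslo"
  },
  {
    "age": 50,
    "city": "Oslo"
  },
  {
    "age": 54,
    "city": "Moscow"
  },
  {
    "age": 41,
    "city": "Berlin"
  }
]


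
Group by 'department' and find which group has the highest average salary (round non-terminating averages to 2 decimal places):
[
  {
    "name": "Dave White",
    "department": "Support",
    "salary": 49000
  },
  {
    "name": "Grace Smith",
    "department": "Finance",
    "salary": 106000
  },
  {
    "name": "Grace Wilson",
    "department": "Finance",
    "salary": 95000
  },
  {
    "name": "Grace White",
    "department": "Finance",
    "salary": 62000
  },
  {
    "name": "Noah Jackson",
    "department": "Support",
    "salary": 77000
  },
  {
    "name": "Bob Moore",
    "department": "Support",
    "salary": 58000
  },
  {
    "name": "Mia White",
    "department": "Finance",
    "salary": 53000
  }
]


Group by: department

Groups:
  Finance: 4 people, avg salary = 316000/4 = $79000
  Support: 3 people, avg salary = 184000/3 ≈ $61333.33

Highest average salary: Finance ($79000)

Finance ($79000)


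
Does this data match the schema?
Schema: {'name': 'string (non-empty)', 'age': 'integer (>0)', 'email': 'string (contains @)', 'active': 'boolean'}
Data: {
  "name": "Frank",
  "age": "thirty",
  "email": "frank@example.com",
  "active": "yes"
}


Validating each field against schema:
  name: OK (non-empty string)
  age: FAIL ("thirty" is not an integer)
  email: OK (string with @)
  active: FAIL ("yes" is not a boolean)

Result: INVALID (2 errors: age, active)

INVALID (2 errors: age, active)


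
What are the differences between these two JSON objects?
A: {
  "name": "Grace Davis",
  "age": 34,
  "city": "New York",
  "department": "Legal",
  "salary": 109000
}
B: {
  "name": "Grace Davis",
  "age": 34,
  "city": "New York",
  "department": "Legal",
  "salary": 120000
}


Comparing each field (in key order):
  name: same
  age: same
  city: same
  department: same
  salary: DIFFERENT
Differences:
  salary: 109000 -> 120000

1 field(s) changed

1 change: salary


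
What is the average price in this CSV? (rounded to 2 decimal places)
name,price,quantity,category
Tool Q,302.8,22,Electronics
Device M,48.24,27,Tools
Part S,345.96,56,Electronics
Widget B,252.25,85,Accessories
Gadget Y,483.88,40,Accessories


Computing average price:
Values: [302.8, 48.24, 345.96, 252.25, 483.88]
Sum = 1433.13
Count = 5
Average = 1433.13/5 = 286.626 exactly -> 286.63 (rounded half-up to 2 decimal places)

286.63


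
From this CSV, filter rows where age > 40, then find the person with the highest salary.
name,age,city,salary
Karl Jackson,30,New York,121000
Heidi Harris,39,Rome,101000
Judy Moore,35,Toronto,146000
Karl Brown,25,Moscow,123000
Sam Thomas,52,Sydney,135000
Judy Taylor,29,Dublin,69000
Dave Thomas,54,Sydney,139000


Filter: age > 40
Sort by: salary (descending)

Filtered records (2):
  Dave Thomas, age 54, salary $139000
  Sam Thomas, age 52, salary $135000

Highest salary: Dave Thomas ($139000)

Dave Thomas


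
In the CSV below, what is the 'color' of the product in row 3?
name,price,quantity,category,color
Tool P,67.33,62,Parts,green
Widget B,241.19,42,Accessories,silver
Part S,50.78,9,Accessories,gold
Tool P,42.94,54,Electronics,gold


Query: Row 3 ('Part S'), column 'color'
Value: gold

gold


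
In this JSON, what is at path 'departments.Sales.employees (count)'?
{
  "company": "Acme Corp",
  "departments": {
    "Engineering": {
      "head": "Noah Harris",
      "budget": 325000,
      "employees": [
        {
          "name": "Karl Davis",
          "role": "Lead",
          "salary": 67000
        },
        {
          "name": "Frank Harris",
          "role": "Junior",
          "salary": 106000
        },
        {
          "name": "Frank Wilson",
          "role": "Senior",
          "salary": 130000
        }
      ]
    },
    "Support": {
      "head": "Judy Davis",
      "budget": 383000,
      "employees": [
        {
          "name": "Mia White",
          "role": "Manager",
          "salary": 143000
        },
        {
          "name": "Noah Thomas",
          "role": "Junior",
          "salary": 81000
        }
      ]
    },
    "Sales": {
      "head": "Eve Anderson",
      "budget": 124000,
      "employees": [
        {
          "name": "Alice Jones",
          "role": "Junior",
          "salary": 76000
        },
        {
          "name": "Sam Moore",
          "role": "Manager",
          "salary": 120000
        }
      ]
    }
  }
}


Path: departments.Sales.employees (count)

Navigate:
  -> departments
  -> Sales
  -> employees (array, length 2)

2


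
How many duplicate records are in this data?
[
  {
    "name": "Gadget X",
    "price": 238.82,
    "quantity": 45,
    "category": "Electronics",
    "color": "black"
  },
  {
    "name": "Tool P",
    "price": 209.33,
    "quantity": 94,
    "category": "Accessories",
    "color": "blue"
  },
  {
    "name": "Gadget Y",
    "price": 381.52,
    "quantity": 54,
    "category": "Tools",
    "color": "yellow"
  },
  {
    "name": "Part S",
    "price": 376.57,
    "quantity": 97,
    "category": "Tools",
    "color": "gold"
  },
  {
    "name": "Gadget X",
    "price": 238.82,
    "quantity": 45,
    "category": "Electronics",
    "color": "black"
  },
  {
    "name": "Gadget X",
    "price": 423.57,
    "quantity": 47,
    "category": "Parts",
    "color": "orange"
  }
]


Checking 6 records for duplicates:

  Row 1: Gadget X ($238.82, qty 45)
  Row 2: Tool P ($209.33, qty 94)
  Row 3: Gadget Y ($381.52, qty 54)
  Row 4: Part S ($376.57, qty 97)
  Row 5: Gadget X ($238.82, qty 45) <-- DUPLICATE
  Row 6: Gadget X ($423.57, qty 47)

Duplicates found: 1
Unique records: 5

1 duplicates, 5 unique


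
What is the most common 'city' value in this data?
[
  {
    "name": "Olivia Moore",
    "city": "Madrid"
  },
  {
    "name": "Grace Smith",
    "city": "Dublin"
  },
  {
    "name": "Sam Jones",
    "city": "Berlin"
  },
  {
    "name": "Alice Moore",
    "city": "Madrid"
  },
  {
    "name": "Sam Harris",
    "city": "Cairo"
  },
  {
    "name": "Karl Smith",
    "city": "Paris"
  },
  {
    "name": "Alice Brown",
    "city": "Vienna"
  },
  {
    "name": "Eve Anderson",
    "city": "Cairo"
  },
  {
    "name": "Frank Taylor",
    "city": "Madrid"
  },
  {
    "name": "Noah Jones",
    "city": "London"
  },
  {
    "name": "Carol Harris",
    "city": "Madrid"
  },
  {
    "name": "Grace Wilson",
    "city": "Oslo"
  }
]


Counting 'city' values across 12 records:

  Madrid: 4 ####
  Cairo: 2 ##
  Dublin: 1 #
  Berlin: 1 #
  Paris: 1 #
  Vienna: 1 #
  London: 1 #
  Oslo: 1 #

Most common: Madrid (4 times)

Madrid (4 times)


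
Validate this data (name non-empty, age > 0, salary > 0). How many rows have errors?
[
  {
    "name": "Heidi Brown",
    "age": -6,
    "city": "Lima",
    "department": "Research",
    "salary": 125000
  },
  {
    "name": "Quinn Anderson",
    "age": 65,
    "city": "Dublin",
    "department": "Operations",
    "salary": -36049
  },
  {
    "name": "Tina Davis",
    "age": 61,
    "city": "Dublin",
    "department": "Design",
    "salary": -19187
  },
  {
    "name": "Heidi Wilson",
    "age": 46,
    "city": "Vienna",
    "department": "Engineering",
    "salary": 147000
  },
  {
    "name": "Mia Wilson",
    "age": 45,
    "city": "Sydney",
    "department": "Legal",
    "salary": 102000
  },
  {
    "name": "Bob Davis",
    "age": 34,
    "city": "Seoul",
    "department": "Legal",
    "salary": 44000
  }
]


Validating 6 records:
Rules: name non-empty, age > 0, salary > 0

  Row 1 (Heidi Brown): negative age: -6
  Row 2 (Quinn Anderson): negative salary: -36049
  Row 3 (Tina Davis): negative salary: -19187
  Row 4 (Heidi Wilson): OK
  Row 5 (Mia Wilson): OK
  Row 6 (Bob Davis): OK

Total errors: 3

3 errors


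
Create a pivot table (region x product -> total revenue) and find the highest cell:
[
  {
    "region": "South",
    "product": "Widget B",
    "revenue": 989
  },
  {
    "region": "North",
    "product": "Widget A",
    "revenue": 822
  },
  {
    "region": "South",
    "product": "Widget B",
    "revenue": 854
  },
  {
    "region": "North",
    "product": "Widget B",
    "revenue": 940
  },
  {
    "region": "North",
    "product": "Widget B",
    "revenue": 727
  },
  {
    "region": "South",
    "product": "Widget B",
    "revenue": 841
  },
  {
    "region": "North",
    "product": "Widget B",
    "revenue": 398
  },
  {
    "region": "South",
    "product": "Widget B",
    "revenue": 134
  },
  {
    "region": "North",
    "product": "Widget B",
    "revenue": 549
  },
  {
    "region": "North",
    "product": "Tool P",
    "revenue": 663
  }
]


Pivot: region (rows) x product (columns) -> total revenue

     Tool P        Widget A      Widget B    
North          663           822          2614  
South            0             0          2818  

Highest: South / Widget B = $2818

South / Widget B = $2818


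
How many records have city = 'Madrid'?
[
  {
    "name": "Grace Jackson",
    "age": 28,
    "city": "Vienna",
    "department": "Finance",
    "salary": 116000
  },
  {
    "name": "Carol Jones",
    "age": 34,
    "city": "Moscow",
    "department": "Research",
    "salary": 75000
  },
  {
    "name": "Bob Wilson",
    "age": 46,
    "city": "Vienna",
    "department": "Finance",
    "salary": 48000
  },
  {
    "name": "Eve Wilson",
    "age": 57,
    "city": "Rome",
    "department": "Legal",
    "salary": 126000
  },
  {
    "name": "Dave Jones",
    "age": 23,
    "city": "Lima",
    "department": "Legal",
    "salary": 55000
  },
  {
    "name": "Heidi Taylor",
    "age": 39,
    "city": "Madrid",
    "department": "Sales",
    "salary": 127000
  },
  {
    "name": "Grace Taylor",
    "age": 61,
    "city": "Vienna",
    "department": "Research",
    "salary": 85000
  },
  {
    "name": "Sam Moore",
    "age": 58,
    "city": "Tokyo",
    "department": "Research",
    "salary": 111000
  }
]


Data: 8 records
Condition: city = 'Madrid'

Checking each record:
  Grace Jackson: Vienna
  Carol Jones: Moscow
  Bob Wilson: Vienna
  Eve Wilson: Rome
  Dave Jones: Lima
  Heidi Taylor: Madrid MATCH
  Grace Taylor: Vienna
  Sam Moore: Tokyo

Count: 1

1


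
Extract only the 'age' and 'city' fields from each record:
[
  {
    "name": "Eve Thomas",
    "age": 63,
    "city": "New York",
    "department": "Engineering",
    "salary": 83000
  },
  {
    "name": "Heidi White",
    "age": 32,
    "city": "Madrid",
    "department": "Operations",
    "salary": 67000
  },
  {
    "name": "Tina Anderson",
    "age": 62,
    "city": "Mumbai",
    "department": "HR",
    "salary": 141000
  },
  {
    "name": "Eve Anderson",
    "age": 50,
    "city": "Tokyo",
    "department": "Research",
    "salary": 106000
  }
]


Original: 4 records with fields: name, age, city, department, salary
Keep: ['age', 'city']
Drop: ['name', 'department', 'salary']
Result: 4 records, 2 fields each

[
  {
    "age": 63,
    "city": "New York"
  },
  {
    "age": 32,
    "city": "Madrid"
  },
  {
    "age": 62,
    "city": "Mumbai"
  },
  {
    "age": 50,
    "city": "Tokyo"
  }
]


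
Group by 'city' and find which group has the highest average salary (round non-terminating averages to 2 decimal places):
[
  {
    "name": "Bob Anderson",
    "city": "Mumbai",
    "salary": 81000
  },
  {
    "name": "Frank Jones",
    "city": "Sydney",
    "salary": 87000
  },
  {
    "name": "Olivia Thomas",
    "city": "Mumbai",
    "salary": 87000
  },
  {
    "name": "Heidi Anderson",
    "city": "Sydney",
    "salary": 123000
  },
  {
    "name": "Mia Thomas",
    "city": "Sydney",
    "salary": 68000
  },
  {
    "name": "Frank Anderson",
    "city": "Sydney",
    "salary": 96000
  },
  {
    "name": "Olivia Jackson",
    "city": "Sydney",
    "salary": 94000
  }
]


Group by: city

Groups:
  Mumbai: 2 people, avg salary = 168000/2 = $84000
  Sydney: 5 people, avg salary = 468000/5 = $93600

Highest average salary: Sydney ($93600)

Sydney ($93600)


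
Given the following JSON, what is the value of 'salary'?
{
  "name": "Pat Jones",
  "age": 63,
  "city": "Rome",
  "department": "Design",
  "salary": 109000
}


Looking up field 'salary'
Value: 109000

109000


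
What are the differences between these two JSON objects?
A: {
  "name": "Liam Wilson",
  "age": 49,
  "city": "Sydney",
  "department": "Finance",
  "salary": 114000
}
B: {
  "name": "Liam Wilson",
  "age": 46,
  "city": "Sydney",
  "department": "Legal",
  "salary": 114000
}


Comparing each field (in key order):
  name: same
  age: DIFFERENT
  city: same
  department: DIFFERENT
  salary: same
Differences:
  age: 49 -> 46
  department: Finance -> Legal

2 field(s) changed

2 changes: age, department


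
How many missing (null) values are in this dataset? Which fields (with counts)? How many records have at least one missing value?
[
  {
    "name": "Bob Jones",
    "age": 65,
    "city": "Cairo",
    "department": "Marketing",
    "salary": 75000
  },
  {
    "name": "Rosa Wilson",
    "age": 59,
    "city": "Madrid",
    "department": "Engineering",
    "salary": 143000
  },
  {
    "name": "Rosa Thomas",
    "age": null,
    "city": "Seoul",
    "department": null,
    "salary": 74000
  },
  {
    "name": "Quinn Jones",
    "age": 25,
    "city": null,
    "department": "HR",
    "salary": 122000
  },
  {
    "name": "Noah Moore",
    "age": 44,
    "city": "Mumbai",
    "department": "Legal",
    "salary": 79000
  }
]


Checking for missing (null) values in 5 records:

  Bob Jones: complete
  Rosa Wilson: complete
  Rosa Thomas: age, department
  Quinn Jones: city
  Noah Moore: complete

Per field:
  name: 0 missing
  age: 1 missing
  city: 1 missing
  department: 1 missing
  salary: 0 missing

Total missing values: 3
Records with any missing: 2

3 missing values (age: 1, city: 1, department: 1); 2 incomplete records


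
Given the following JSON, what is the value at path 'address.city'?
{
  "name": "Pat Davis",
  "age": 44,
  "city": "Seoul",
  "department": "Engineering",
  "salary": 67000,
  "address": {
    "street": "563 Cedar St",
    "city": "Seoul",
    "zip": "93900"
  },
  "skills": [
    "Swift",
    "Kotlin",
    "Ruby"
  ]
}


Query: address.city
Path: address -> city
Value: Seoul

Seoul


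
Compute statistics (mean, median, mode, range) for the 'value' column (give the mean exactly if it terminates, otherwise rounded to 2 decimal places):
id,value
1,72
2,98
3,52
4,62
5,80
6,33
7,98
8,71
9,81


Data: [72, 98, 52, 62, 80, 33, 98, 71, 81]
Count: 9
Sum: 647
Mean: 647/9 ≈ 71.89 (rounded to 2 decimal places)
Sorted: [33, 52, 62, 71, 72, 80, 81, 98, 98]
Median: 72.0
Mode: 98 (2 times)
Range: 98 - 33 = 65
Min: 33, Max: 98

mean≈71.89, median=72.0, mode=98, range=65


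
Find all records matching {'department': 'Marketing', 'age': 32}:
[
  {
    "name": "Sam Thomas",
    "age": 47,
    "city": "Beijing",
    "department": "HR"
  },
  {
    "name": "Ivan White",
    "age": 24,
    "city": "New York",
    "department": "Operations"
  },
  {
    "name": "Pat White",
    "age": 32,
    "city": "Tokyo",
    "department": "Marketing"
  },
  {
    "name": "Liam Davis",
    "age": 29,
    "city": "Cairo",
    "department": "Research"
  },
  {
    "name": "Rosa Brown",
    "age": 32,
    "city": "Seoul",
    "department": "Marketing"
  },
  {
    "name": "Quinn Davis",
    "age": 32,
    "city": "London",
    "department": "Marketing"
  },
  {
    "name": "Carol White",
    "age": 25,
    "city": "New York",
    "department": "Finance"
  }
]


Search criteria: {'department': 'Marketing', 'age': 32}

Checking 7 records:
  Sam Thomas: {department: HR, age: 47}
  Ivan White: {department: Operations, age: 24}
  Pat White: {department: Marketing, age: 32} <-- MATCH
  Liam Davis: {department: Research, age: 29}
  Rosa Brown: {department: Marketing, age: 32} <-- MATCH
  Quinn Davis: {department: Marketing, age: 32} <-- MATCH
  Carol White: {department: Finance, age: 25}

Matches: ["Pat White", "Rosa Brown", "Quinn Davis"]

["Pat White", "Rosa Brown", "Quinn Davis"]


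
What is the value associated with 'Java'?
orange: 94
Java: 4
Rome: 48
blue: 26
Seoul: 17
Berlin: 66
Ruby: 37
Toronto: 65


Looking up key 'Java'
Value: 4

4


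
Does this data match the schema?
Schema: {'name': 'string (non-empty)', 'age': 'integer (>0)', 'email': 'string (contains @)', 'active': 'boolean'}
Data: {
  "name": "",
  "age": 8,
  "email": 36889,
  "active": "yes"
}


Validating each field against schema:
  name: FAIL ("" is an empty string)
  age: OK (positive integer)
  email: FAIL (36889 is not a string)
  active: FAIL ("yes" is not a boolean)

Result: INVALID (3 errors: name, email, active)

INVALID (3 errors: name, email, active)


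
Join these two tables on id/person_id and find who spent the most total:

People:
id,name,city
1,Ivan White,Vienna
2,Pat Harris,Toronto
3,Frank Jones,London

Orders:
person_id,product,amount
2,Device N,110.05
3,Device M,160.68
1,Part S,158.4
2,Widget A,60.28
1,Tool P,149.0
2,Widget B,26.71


Join on: people.id = orders.person_id

Joined rows:
  Pat Harris (Toronto) bought Device N for $110.05
  Frank Jones (London) bought Device M for $160.68
  Ivan White (Vienna) bought Part S for $158.4
  Pat Harris (Toronto) bought Widget A for $60.28
  Ivan White (Vienna) bought Tool P for $149.0
  Pat Harris (Toronto) bought Widget B for $26.71

Total per person:
  Ivan White: $307.40
  Pat Harris: $197.04
  Frank Jones: $160.68

Top spender: Ivan White ($307.40)

Ivan White ($307.40)


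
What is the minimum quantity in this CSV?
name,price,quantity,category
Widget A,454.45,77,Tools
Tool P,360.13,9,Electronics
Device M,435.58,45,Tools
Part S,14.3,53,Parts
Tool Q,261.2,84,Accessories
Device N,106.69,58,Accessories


Computing minimum quantity:
Values: [77, 9, 45, 53, 84, 58]
Min = 9

9


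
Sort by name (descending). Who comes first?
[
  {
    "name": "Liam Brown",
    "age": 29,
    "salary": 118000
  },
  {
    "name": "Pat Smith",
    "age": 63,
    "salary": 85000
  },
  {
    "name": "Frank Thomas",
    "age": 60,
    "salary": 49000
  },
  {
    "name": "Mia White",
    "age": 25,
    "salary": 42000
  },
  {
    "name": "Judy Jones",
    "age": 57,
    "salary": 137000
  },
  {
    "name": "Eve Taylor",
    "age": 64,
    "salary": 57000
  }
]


Sort by: name (descending)

Sorted order:
  1. Pat Smith (name = Pat Smith)
  2. Mia White (name = Mia White)
  3. Liam Brown (name = Liam Brown)
  4. Judy Jones (name = Judy Jones)
  5. Frank Thomas (name = Frank Thomas)
  6. Eve Taylor (name = Eve Taylor)

First: Pat Smith

Pat Smith


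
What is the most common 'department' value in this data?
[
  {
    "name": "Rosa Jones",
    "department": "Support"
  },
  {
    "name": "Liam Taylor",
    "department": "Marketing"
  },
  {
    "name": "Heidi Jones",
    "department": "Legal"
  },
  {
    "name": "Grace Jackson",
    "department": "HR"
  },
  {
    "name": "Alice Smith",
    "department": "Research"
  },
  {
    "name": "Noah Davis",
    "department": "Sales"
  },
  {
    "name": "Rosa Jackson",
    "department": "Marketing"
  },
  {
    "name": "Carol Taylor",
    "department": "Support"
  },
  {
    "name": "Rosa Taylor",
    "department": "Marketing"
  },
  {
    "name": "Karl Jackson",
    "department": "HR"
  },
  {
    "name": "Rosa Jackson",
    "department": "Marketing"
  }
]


Counting 'department' values across 11 records:

  Marketing: 4 ####
  Support: 2 ##
  HR: 2 ##
  Legal: 1 #
  Research: 1 #
  Sales: 1 #

Most common: Marketing (4 times)

Marketing (4 times)


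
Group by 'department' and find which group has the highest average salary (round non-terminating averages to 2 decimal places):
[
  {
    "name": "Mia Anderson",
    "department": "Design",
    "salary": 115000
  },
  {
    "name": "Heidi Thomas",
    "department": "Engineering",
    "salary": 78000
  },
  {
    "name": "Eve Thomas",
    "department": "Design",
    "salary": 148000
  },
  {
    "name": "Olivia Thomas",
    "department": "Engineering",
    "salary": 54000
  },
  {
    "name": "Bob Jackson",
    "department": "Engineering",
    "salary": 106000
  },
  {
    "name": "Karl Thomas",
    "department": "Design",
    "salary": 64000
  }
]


Group by: department

Groups:
  Design: 3 people, avg salary = 327000/3 = $109000
  Engineering: 3 people, avg salary = 238000/3 ≈ $79333.33

Highest average salary: Design ($109000)

Design ($109000)


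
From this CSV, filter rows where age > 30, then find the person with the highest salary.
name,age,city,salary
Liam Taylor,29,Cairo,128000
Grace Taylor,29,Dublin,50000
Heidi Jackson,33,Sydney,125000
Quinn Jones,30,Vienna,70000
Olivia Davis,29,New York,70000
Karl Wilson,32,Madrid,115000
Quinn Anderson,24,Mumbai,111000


Filter: age > 30
Sort by: salary (descending)

Filtered records (2):
  Heidi Jackson, age 33, salary $125000
  Karl Wilson, age 32, salary $115000

Highest salary: Heidi Jackson ($125000)

Heidi Jackson


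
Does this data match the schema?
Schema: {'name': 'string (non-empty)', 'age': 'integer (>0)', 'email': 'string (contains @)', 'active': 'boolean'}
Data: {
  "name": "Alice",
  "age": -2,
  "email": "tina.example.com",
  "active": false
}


Validating each field against schema:
  name: OK (non-empty string)
  age: FAIL (-2 is not > 0)
  email: FAIL ("tina.example.com" does not contain @)
  active: OK (boolean)

Result: INVALID (2 errors: age, email)

INVALID (2 errors: age, email)


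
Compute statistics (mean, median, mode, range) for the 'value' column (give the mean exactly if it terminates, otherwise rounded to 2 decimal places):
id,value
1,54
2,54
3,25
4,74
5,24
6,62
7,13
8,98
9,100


Data: [54, 54, 25, 74, 24, 62, 13, 98, 100]
Count: 9
Sum: 504
Mean: 504/9 = 56
Sorted: [13, 24, 25, 54, 54, 62, 74, 98, 100]
Median: 54.0
Mode: 54 (2 times)
Range: 100 - 13 = 87
Min: 13, Max: 100

mean=56, median=54.0, mode=54, range=87


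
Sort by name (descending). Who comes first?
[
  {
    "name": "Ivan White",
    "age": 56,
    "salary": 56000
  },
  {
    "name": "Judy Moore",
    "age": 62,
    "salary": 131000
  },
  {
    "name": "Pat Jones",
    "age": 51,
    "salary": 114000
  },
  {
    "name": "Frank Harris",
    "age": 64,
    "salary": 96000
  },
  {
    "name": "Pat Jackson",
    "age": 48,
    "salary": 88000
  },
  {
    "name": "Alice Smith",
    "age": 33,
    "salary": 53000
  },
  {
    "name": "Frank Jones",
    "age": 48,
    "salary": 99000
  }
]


Sort by: name (descending)

Sorted order:
  1. Pat Jones (name = Pat Jones)
  2. Pat Jackson (name = Pat Jackson)
  3. Judy Moore (name = Judy Moore)
  4. Ivan White (name = Ivan White)
  5. Frank Jones (name = Frank Jones)
  6. Frank Harris (name = Frank Harris)
  7. Alice Smith (name = Alice Smith)

First: Pat Jones

Pat Jones


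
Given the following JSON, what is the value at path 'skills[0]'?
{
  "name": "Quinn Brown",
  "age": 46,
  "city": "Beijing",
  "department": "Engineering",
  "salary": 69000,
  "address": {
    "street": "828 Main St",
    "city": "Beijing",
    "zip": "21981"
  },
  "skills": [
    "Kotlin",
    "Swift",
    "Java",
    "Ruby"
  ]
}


Query: skills[0]
Path: skills -> first element
Value: Kotlin

Kotlin


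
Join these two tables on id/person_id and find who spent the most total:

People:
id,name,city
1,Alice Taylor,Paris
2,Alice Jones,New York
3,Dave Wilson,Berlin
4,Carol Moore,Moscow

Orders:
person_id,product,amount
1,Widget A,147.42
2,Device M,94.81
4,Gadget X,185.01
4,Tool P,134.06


Join on: people.id = orders.person_id

Joined rows:
  Alice Taylor (Paris) bought Widget A for $147.42
  Alice Jones (New York) bought Device M for $94.81
  Carol Moore (Moscow) bought Gadget X for $185.01
  Carol Moore (Moscow) bought Tool P for $134.06

Total per person:
  Carol Moore: $319.07
  Alice Taylor: $147.42
  Alice Jones: $94.81

Top spender: Carol Moore ($319.07)

Carol Moore ($319.07)


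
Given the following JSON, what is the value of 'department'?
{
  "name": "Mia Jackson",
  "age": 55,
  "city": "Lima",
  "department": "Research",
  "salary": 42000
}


Looking up field 'department'
Value: Research

Research


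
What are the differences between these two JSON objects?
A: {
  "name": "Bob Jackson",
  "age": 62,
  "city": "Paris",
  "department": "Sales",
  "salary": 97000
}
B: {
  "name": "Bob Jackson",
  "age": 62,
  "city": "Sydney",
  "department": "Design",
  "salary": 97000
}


Comparing each field (in key order):
  name: same
  age: same
  city: DIFFERENT
  department: DIFFERENT
  salary: same
Differences:
  city: Paris -> Sydney
  department: Sales -> Design

2 field(s) changed

2 changes: city, department


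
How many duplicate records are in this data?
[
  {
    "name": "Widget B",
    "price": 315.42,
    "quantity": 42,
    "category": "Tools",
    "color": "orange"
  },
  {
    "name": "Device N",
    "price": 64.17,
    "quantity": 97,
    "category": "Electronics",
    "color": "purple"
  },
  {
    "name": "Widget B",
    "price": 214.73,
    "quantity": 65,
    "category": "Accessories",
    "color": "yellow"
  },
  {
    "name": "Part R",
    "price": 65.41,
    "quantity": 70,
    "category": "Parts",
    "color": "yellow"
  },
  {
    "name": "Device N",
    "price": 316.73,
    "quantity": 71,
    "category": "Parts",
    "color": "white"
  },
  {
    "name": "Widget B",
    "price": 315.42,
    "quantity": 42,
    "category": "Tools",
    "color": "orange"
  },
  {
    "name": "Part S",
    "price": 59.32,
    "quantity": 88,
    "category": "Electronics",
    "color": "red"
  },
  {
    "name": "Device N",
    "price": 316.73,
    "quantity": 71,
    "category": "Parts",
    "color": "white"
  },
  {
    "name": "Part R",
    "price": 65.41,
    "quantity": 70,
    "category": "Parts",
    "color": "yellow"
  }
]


Checking 9 records for duplicates:

  Row 1: Widget B ($315.42, qty 42)
  Row 2: Device N ($64.17, qty 97)
  Row 3: Widget B ($214.73, qty 65)
  Row 4: Part R ($65.41, qty 70)
  Row 5: Device N ($316.73, qty 71)
  Row 6: Widget B ($315.42, qty 42) <-- DUPLICATE
  Row 7: Part S ($59.32, qty 88)
  Row 8: Device N ($316.73, qty 71) <-- DUPLICATE
  Row 9: Part R ($65.41, qty 70) <-- DUPLICATE

Duplicates found: 3
Unique records: 6

3 duplicates, 6 unique


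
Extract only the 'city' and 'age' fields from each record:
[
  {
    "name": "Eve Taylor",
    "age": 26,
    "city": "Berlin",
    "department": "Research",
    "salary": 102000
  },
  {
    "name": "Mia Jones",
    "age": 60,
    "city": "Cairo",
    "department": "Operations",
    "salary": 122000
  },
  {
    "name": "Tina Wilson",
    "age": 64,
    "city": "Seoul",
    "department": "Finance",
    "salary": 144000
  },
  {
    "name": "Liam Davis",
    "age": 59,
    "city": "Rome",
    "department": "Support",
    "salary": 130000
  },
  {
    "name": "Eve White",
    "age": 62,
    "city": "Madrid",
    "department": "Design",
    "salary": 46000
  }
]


Original: 5 records with fields: name, age, city, department, salary
Keep: ['city', 'age']
Drop: ['name', 'department', 'salary']
Result: 5 records, 2 fields each

[
  {
    "city": "Berlin",
    "age": 26
  },
  {
    "city": "Cairo",
    "age": 60
  },
  {
    "city": "Seoul",
    "age": 64
  },
  {
    "city": "Rome",
    "age": 59
  },
  {
    "city": "Madrid",
    "age": 62
  }
]


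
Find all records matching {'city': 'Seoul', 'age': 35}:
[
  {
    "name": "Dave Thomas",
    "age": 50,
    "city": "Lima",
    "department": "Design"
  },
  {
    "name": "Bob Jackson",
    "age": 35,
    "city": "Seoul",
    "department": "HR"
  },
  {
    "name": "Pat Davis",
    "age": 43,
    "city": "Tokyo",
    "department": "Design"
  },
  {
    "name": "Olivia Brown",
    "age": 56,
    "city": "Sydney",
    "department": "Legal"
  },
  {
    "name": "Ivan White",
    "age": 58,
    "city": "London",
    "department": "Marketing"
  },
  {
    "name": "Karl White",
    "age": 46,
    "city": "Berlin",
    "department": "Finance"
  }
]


Search criteria: {'city': 'Seoul', 'age': 35}

Checking 6 records:
  Dave Thomas: {city: Lima, age: 50}
  Bob Jackson: {city: Seoul, age: 35} <-- MATCH
  Pat Davis: {city: Tokyo, age: 43}
  Olivia Brown: {city: Sydney, age: 56}
  Ivan White: {city: London, age: 58}
  Karl White: {city: Berlin, age: 46}

Matches: ["Bob Jackson"]

["Bob Jackson"]


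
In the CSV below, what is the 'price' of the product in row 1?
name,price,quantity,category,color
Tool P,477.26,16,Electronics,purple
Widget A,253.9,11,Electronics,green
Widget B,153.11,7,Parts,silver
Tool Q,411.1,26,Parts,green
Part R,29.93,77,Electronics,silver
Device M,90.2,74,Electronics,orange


Query: Row 1 ('Tool P'), column 'price'
Value: 477.26

477.26


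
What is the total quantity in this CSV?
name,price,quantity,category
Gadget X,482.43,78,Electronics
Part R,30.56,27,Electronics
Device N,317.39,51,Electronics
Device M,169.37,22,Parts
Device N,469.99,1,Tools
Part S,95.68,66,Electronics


Computing total quantity:
Values: [78, 27, 51, 22, 1, 66]
Sum = 245

245


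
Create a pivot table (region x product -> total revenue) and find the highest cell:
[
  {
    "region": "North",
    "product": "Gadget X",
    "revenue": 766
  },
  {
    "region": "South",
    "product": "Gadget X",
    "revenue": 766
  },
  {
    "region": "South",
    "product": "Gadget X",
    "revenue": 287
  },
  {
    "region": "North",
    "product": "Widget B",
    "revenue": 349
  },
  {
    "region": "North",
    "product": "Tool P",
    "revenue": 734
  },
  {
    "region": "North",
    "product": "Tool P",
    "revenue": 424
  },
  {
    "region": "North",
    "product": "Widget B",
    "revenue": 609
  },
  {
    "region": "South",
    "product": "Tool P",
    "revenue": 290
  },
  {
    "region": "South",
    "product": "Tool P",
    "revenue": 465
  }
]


Pivot: region (rows) x product (columns) -> total revenue

     Gadget X      Tool P        Widget B    
North          766          1158           958  
South         1053           755             0  

Highest: North / Tool P = $1158

North / Tool P = $1158


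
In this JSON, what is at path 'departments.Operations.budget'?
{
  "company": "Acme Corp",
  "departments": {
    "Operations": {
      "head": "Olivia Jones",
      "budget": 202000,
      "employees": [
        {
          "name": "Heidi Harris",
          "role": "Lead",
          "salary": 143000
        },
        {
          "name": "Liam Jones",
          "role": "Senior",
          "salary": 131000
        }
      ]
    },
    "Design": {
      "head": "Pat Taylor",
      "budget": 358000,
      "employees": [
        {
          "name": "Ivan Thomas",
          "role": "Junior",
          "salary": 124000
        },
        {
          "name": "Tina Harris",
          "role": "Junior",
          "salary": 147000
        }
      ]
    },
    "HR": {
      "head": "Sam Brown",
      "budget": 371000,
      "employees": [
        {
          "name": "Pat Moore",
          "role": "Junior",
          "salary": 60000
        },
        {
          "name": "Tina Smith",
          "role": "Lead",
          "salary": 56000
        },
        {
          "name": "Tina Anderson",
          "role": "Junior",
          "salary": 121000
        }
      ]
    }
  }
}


Path: departments.Operations.budget

Navigate:
  -> departments
  -> Operations
  -> budget = 202000

202000
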